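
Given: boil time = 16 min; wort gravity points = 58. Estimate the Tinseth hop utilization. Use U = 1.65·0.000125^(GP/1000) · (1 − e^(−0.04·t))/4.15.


bigness = 1.65·0.000125^(58/1000) = 0.9797
boil_factor = (1 − e^(−0.04·16))/4.15 = 0.1139
U = 0.9797 · 0.1139

0.1116


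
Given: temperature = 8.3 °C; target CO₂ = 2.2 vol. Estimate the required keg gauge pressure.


psi = vols/(0.01821 + 0.09011·e^(−0.04·T)) − 14.695
psi = 2.2/(0.01821 + 0.09011·e^(−0.04·8.3)) − 14.695

11.8549 psi


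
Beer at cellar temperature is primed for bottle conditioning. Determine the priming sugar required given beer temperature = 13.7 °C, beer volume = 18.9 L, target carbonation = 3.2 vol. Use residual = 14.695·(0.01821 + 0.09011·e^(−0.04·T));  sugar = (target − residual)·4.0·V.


residual = 14.695·(0.01821 + 0.09011·e^(−0.04·13.7)) = 1.0331
sugar = (3.2 − 1.0331)·4.0·18.9

163.8174 g


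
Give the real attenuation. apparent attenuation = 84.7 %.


RA = AA · 0.8192
RA = 84.7 · 0.8192

69.3862 %


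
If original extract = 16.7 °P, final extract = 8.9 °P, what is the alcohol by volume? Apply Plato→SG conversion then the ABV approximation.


SG = 259/(259 − P);  ABV = (OG − FG)·131.25
OG = 259/(259 − 16.7) = 1.0689
FG = 259/(259 − 8.9) = 1.0356
ABV = (1.0689 − 1.0356)·131.25

4.3755 % ABV


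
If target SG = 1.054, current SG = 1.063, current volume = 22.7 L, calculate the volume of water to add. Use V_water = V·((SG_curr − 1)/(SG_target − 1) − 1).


V_water = 22.7·((1.063 − 1)/(1.054 − 1) − 1)

3.7833 L


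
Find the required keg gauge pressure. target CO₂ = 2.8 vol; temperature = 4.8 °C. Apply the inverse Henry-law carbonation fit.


psi = vols/(0.01821 + 0.09011·e^(−0.04·T)) − 14.695
psi = 2.8/(0.01821 + 0.09011·e^(−0.04·4.8)) − 14.695

15.5496 psi


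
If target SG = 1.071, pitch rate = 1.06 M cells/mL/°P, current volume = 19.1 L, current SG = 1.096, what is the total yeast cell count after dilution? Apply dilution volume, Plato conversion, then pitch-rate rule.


V_w = V·((SG_c−1)/(SG_t−1)−1);  °P = 259 − 259/SG_t;  cells = rate·(V+V_w)·°P
V_w = 19.1·((1.096−1)/(1.071−1)−1) = 6.7254
V_final = 19.1 + 6.7254 = 25.8254
°P = 259 − 259/1.071 = 17.1699
cells = 1.06·25.8254·17.1699

470.0248 billion cells


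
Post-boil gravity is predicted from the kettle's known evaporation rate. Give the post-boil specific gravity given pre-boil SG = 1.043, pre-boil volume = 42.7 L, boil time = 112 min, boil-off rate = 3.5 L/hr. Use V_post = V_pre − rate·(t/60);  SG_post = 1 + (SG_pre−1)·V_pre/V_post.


V_post = 42.7 − 3.5·(112/60) = 36.1667
SG_post = 1 + (1.043 − 1)·42.7/36.1667

1.0508


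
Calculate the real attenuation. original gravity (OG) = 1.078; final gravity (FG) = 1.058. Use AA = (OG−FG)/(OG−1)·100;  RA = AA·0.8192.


AA = (1.078 − 1.058)/(1.078 − 1)·100 = 25.6410
RA = 25.6410·0.8192

21.0051 %


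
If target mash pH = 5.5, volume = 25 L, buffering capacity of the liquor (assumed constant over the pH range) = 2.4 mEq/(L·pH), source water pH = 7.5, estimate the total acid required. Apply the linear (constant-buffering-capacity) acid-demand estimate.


acid = buffering capacity · (pH_source − pH_target) · V
acid = 2.4 · (7.5 − 5.5) · 25

120.0000 mEq


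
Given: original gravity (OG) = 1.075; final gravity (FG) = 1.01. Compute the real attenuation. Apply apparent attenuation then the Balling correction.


AA = (OG−FG)/(OG−1)·100;  RA = AA·0.8192
AA = (1.075 − 1.01)/(1.075 − 1)·100 = 86.6667
RA = 86.6667·0.8192

70.9973 %


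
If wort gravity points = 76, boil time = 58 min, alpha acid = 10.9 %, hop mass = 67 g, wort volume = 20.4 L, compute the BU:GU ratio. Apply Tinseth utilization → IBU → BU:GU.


U = 1.65·0.000125^(GP/1000)·(1−e^(−0.04t))/4.15;  IBU = (α/100)·m·U·1000/V;  BU:GU = IBU/GP
U = 1.65·0.000125^(76/1000)·(1−e^(−0.04·58))/4.15 = 0.1811
IBU = (10.9/100)·67·0.1811·1000/20.4 = 64.8257
BU:GU = 64.8257/76

0.8530


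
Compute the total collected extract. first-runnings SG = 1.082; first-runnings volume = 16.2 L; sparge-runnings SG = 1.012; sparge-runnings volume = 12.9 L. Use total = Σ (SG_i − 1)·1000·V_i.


first = (1.082 − 1)·1000·16.2 = 1328.4000
sparge = (1.012 − 1)·1000·12.9 = 154.8000
total = 1328.4000 + 154.8000

1483.2000 gravity·L


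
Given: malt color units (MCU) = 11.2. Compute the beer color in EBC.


SRM = 1.4922·MCU^0.6859;  EBC = SRM·1.97
SRM = 1.4922·11.2^0.6859 = 7.8250
EBC = 7.8250·1.97

15.4153 EBC


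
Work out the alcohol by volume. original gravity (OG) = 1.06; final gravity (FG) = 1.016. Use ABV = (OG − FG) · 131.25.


ABV = (1.06 − 1.016) · 131.25

5.7750 % ABV


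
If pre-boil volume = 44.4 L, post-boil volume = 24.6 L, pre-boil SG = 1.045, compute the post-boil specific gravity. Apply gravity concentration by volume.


SG_post = 1 + (SG_pre − 1)·V_pre/V_post
pts_pre = (1.045 − 1)·1000 = 45.0000
pts_post = 45.0000·44.4/24.6 = 81.2195
SG_post = 1 + 81.2195/1000

1.0812


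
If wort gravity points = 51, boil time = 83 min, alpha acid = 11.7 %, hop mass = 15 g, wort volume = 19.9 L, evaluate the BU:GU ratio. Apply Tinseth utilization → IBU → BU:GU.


U = 1.65·0.000125^(GP/1000)·(1−e^(−0.04t))/4.15;  IBU = (α/100)·m·U·1000/V;  BU:GU = IBU/GP
U = 1.65·0.000125^(51/1000)·(1−e^(−0.04·83))/4.15 = 0.2423
IBU = (11.7/100)·15·0.2423·1000/19.9 = 21.3703
BU:GU = 21.3703/51

0.4190


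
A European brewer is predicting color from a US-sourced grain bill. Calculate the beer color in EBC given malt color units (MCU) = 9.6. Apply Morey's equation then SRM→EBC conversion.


SRM = 1.4922·MCU^0.6859;  EBC = SRM·1.97
SRM = 1.4922·9.6^0.6859 = 7.0399
EBC = 7.0399·1.97

13.8686 EBC


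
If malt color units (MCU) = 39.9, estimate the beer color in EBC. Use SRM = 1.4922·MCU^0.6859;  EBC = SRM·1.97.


SRM = 1.4922·39.9^0.6859 = 18.7040
EBC = 18.7040·1.97

36.8469 EBC


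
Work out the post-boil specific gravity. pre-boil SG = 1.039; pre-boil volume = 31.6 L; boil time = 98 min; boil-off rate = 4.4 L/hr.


V_post = V_pre − rate·(t/60);  SG_post = 1 + (SG_pre−1)·V_pre/V_post
V_post = 31.6 − 4.4·(98/60) = 24.4133
SG_post = 1 + (1.039 − 1)·31.6/24.4133

1.0505


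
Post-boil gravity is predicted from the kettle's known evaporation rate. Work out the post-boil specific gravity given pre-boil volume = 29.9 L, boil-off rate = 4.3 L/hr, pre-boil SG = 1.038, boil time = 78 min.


V_post = V_pre − rate·(t/60);  SG_post = 1 + (SG_pre−1)·V_pre/V_post
V_post = 29.9 − 4.3·(78/60) = 24.3100
SG_post = 1 + (1.038 − 1)·29.9/24.3100

1.0467


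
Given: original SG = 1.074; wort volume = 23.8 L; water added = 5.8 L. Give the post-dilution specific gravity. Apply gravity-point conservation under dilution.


SG_new = 1 + (SG_old − 1)·V_old/(V_old + V_water)
pts = (1.074 − 1)·1000·23.8/(23.8 + 5.8) = 59.5000
SG_new = 1 + 59.5000/1000

1.0595


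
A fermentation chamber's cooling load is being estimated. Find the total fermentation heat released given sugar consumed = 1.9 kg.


Q = m_sugar · 590 kJ/kg
Q = 1.9 · 590

1121.0000 kJ


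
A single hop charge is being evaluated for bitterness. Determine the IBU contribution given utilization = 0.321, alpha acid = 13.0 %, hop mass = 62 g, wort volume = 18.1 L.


IBU = (α/100)·mass·U·1000 / V
IBU = (13.0/100)·62·0.321·1000 / 18.1

142.9425 IBU


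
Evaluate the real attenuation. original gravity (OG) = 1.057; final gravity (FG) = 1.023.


AA = (OG−FG)/(OG−1)·100;  RA = AA·0.8192
AA = (1.057 − 1.023)/(1.057 − 1)·100 = 59.6491
RA = 59.6491·0.8192

48.8646 %


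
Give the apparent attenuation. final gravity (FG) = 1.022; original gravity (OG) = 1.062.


AA = (OG − FG)/(OG − 1) · 100
AA = (1.062 − 1.022)/(1.062 − 1) · 100

64.5161 %


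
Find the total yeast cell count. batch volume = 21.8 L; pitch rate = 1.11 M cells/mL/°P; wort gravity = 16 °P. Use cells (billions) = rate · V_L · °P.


cells = 1.11 · 21.8 · 16

387.1680 billion cells


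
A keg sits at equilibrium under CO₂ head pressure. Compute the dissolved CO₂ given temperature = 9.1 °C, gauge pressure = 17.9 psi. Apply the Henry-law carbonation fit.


vols = (P + 14.695)·(0.01821 + 0.09011·e^(−0.04·T))
vols = (17.9 + 14.695)·(0.01821 + 0.09011·e^(−0.04·9.1))

2.6345 volumes


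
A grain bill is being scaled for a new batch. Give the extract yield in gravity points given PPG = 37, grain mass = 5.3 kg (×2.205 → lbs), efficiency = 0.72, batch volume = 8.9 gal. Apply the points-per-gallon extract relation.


points = lbs × PPG × eff / vol
lbs = 5.3 × 2.205 = 11.6865
points = 11.6865 × 37 × 0.72 / 8.9

34.9807 points


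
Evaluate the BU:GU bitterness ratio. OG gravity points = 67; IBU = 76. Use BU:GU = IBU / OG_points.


BU:GU = 76 / 67

1.1343


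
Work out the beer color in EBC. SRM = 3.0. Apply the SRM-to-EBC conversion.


EBC = SRM · 1.97
EBC = 3.0 · 1.97

5.9100 EBC


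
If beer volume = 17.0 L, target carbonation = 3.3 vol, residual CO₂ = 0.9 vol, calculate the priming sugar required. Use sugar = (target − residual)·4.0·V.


sugar = (3.3 − 0.9)·4.0·17.0

163.2000 g


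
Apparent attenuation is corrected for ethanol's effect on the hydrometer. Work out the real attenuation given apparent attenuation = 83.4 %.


RA = AA · 0.8192
RA = 83.4 · 0.8192

68.3213 %


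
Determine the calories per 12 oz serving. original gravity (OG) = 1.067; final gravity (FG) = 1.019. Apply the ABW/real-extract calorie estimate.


ABW = (OG−FG)·131.25·0.79/FG;  °P = 259 − 259/SG (for OG→OE and FG→AE);  RE = 0.1808·OE + 0.8192·AE;  Cal = (6.9·ABW + 4·(RE−0.1))·FG·3.55
ABW = (1.067 − 1.019)·131.25·0.79/1.019 = 4.8842
OE = 259 − 259/1.067 = 16.2634 °P
AE = 259 − 259/1.019 = 4.8292 °P
RE = 0.1808·16.2634 + 0.8192·4.8292 = 6.8965 °P
Cal = (6.9·4.8842 + 4·(6.8965−0.1))·1.019·3.55

220.2561 kcal


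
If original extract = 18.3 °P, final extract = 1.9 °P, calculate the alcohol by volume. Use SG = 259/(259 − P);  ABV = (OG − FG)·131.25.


OG = 259/(259 − 18.3) = 1.0760
FG = 259/(259 − 1.9) = 1.0074
ABV = (1.0760 − 1.0074)·131.25

9.0088 % ABV


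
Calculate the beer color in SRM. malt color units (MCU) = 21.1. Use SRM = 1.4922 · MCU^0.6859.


SRM = 1.4922 · 21.1^0.6859

12.0824 SRM


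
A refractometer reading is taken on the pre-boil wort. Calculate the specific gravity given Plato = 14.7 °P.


SG = 259/(259 − P)
SG = 259/(259 − 14.7)

1.0602


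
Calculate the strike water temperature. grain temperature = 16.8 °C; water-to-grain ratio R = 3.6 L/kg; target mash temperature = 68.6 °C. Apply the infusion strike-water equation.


T_strike = (0.41/R)·(T_mash − T_grain) + T_mash
T_strike = (0.41/3.6)·(68.6 − 16.8) + 68.6

74.4994 °C


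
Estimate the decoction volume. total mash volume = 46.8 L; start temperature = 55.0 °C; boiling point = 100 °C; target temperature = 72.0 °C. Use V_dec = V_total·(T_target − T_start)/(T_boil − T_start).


V_dec = 46.8·(72.0 − 55.0)/(100 − 55.0)

17.6800 L


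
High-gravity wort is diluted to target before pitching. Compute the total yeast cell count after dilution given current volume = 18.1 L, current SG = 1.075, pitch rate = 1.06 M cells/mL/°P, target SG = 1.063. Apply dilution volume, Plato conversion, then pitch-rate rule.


V_w = V·((SG_c−1)/(SG_t−1)−1);  °P = 259 − 259/SG_t;  cells = rate·(V+V_w)·°P
V_w = 18.1·((1.075−1)/(1.063−1)−1) = 3.4476
V_final = 18.1 + 3.4476 = 21.5476
°P = 259 − 259/1.063 = 15.3500
cells = 1.06·21.5476·15.3500

350.6002 billion cells


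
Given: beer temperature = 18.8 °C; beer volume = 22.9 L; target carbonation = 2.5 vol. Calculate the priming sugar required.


residual = 14.695·(0.01821 + 0.09011·e^(−0.04·T));  sugar = (target − residual)·4.0·V
residual = 14.695·(0.01821 + 0.09011·e^(−0.04·18.8)) = 0.8918
sugar = (2.5 − 0.8918)·4.0·22.9

147.3076 g


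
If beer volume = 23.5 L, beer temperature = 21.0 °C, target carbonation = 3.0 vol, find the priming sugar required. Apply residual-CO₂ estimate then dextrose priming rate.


residual = 14.695·(0.01821 + 0.09011·e^(−0.04·T));  sugar = (target − residual)·4.0·V
residual = 14.695·(0.01821 + 0.09011·e^(−0.04·21.0)) = 0.8393
sugar = (3.0 − 0.8393)·4.0·23.5

203.1103 g


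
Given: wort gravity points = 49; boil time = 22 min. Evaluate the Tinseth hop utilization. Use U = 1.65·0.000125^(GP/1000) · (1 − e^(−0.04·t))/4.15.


bigness = 1.65·0.000125^(49/1000) = 1.0623
boil_factor = (1 − e^(−0.04·22))/4.15 = 0.1410
U = 1.0623 · 0.1410

0.1498


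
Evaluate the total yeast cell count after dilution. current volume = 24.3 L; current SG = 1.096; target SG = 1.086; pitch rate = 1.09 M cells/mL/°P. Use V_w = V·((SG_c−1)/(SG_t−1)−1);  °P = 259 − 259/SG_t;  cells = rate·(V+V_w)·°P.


V_w = 24.3·((1.096−1)/(1.086−1)−1) = 2.8256
V_final = 24.3 + 2.8256 = 27.1256
°P = 259 − 259/1.086 = 20.5101
cells = 1.09·27.1256·20.5101

606.4206 billion cells


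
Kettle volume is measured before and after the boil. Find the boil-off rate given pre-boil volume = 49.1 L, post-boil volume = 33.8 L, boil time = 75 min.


rate = (V_pre − V_post) / (t_min/60)
rate = (49.1 − 33.8) / (75/60)

12.2400 L/hr


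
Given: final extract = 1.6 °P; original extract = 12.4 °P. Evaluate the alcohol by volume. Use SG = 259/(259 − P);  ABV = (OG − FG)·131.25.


OG = 259/(259 − 12.4) = 1.0503
FG = 259/(259 − 1.6) = 1.0062
ABV = (1.0503 − 1.0062)·131.25

5.7839 % ABV


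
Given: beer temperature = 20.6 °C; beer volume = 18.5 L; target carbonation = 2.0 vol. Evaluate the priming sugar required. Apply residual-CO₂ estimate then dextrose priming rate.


residual = 14.695·(0.01821 + 0.09011·e^(−0.04·T));  sugar = (target − residual)·4.0·V
residual = 14.695·(0.01821 + 0.09011·e^(−0.04·20.6)) = 0.8485
sugar = (2.0 − 0.8485)·4.0·18.5

85.2130 g


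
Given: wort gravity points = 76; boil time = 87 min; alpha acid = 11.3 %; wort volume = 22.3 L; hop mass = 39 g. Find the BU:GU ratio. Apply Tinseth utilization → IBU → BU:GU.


U = 1.65·0.000125^(GP/1000)·(1−e^(−0.04t))/4.15;  IBU = (α/100)·m·U·1000/V;  BU:GU = IBU/GP
U = 1.65·0.000125^(76/1000)·(1−e^(−0.04·87))/4.15 = 0.1946
IBU = (11.3/100)·39·0.1946·1000/22.3 = 38.4635
BU:GU = 38.4635/76

0.5061


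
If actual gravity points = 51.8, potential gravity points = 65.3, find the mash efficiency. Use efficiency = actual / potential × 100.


efficiency = 51.8 / 65.3 × 100

79.3262 %


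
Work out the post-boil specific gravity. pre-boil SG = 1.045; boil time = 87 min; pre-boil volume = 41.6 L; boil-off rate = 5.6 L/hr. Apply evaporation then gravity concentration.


V_post = V_pre − rate·(t/60);  SG_post = 1 + (SG_pre−1)·V_pre/V_post
V_post = 41.6 − 5.6·(87/60) = 33.4800
SG_post = 1 + (1.045 − 1)·41.6/33.4800

1.0559


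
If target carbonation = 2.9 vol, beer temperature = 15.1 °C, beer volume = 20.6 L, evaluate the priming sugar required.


residual = 14.695·(0.01821 + 0.09011·e^(−0.04·T));  sugar = (target − residual)·4.0·V
residual = 14.695·(0.01821 + 0.09011·e^(−0.04·15.1)) = 0.9914
sugar = (2.9 − 0.9914)·4.0·20.6

157.2676 g


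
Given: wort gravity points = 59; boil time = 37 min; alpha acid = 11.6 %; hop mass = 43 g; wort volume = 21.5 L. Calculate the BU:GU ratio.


U = 1.65·0.000125^(GP/1000)·(1−e^(−0.04t))/4.15;  IBU = (α/100)·m·U·1000/V;  BU:GU = IBU/GP
U = 1.65·0.000125^(59/1000)·(1−e^(−0.04·37))/4.15 = 0.1807
IBU = (11.6/100)·43·0.1807·1000/21.5 = 41.9240
BU:GU = 41.9240/59

0.7106


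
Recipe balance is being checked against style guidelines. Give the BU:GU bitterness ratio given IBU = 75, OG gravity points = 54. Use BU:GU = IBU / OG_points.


BU:GU = 75 / 54

1.3889


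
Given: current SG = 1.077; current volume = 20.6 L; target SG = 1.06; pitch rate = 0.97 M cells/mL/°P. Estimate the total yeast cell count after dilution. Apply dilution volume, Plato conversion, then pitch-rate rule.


V_w = V·((SG_c−1)/(SG_t−1)−1);  °P = 259 − 259/SG_t;  cells = rate·(V+V_w)·°P
V_w = 20.6·((1.077−1)/(1.06−1)−1) = 5.8367
V_final = 20.6 + 5.8367 = 26.4367
°P = 259 − 259/1.06 = 14.6604
cells = 0.97·26.4367·14.6604

375.9444 billion cells


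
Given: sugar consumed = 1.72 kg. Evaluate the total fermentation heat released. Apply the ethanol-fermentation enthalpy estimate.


Q = m_sugar · 590 kJ/kg
Q = 1.72 · 590

1014.8000 kJ


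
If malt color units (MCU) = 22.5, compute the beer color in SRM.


SRM = 1.4922 · MCU^0.6859
SRM = 1.4922 · 22.5^0.6859

12.6267 SRM


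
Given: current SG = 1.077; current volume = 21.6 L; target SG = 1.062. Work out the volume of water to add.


V_water = V·((SG_curr − 1)/(SG_target − 1) − 1)
V_water = 21.6·((1.077 − 1)/(1.062 − 1) − 1)

5.2258 L


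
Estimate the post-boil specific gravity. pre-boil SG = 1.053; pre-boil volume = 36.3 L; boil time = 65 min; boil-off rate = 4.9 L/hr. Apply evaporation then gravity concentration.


V_post = V_pre − rate·(t/60);  SG_post = 1 + (SG_pre−1)·V_pre/V_post
V_post = 36.3 − 4.9·(65/60) = 30.9917
SG_post = 1 + (1.053 − 1)·36.3/30.9917

1.0621


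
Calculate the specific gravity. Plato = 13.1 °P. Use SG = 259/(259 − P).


SG = 259/(259 − 13.1)

1.0533


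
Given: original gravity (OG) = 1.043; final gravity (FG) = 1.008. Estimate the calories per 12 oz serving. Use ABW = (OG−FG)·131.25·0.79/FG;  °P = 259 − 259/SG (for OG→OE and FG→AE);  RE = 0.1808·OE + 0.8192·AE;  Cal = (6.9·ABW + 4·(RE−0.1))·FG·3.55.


ABW = (1.043 − 1.008)·131.25·0.79/1.008 = 3.6003
OE = 259 − 259/1.043 = 10.6779 °P
AE = 259 − 259/1.008 = 2.0556 °P
RE = 0.1808·10.6779 + 0.8192·2.0556 = 3.6145 °P
Cal = (6.9·3.6003 + 4·(3.6145−0.1))·1.008·3.55

139.1986 kcal


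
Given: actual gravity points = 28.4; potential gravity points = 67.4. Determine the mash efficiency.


efficiency = actual / potential × 100
efficiency = 28.4 / 67.4 × 100

42.1365 %


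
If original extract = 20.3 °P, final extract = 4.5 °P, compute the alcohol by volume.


SG = 259/(259 − P);  ABV = (OG − FG)·131.25
OG = 259/(259 − 20.3) = 1.0850
FG = 259/(259 − 4.5) = 1.0177
ABV = (1.0850 − 1.0177)·131.25

8.8413 % ABV


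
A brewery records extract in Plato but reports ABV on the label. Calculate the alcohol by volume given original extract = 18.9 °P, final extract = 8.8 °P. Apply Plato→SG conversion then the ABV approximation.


SG = 259/(259 − P);  ABV = (OG − FG)·131.25
OG = 259/(259 − 18.9) = 1.0787
FG = 259/(259 − 8.8) = 1.0352
ABV = (1.0787 − 1.0352)·131.25

5.7153 % ABV


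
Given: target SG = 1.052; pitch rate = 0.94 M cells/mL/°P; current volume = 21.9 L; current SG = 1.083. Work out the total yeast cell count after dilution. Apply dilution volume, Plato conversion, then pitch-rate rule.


V_w = V·((SG_c−1)/(SG_t−1)−1);  °P = 259 − 259/SG_t;  cells = rate·(V+V_w)·°P
V_w = 21.9·((1.083−1)/(1.052−1)−1) = 13.0558
V_final = 21.9 + 13.0558 = 34.9558
°P = 259 − 259/1.052 = 12.8023
cells = 0.94·34.9558·12.8023

420.6628 billion cells


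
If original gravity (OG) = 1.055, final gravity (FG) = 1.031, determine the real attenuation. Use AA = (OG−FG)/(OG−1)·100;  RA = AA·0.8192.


AA = (1.055 − 1.031)/(1.055 − 1)·100 = 43.6364
RA = 43.6364·0.8192

35.7469 %


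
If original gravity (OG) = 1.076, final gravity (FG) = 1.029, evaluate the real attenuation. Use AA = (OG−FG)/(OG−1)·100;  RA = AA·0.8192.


AA = (1.076 − 1.029)/(1.076 − 1)·100 = 61.8421
RA = 61.8421·0.8192

50.6611 %


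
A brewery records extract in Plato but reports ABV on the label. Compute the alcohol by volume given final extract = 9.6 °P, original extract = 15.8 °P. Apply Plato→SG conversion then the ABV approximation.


SG = 259/(259 − P);  ABV = (OG − FG)·131.25
OG = 259/(259 − 15.8) = 1.0650
FG = 259/(259 − 9.6) = 1.0385
ABV = (1.0650 − 1.0385)·131.25

3.4748 % ABV


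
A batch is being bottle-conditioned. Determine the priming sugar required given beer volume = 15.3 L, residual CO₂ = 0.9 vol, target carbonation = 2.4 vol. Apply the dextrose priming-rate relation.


sugar = (target − residual)·4.0·V
sugar = (2.4 − 0.9)·4.0·15.3

91.8000 g


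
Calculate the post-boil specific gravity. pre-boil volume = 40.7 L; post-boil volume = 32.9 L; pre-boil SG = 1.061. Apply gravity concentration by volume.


SG_post = 1 + (SG_pre − 1)·V_pre/V_post
pts_pre = (1.061 − 1)·1000 = 61.0000
pts_post = 61.0000·40.7/32.9 = 75.4620
SG_post = 1 + 75.4620/1000

1.0755


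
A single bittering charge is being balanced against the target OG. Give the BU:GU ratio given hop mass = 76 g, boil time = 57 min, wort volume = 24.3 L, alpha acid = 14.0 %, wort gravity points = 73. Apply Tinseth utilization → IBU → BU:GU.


U = 1.65·0.000125^(GP/1000)·(1−e^(−0.04t))/4.15;  IBU = (α/100)·m·U·1000/V;  BU:GU = IBU/GP
U = 1.65·0.000125^(73/1000)·(1−e^(−0.04·57))/4.15 = 0.1852
IBU = (14.0/100)·76·0.1852·1000/24.3 = 81.0932
BU:GU = 81.0932/73

1.1109


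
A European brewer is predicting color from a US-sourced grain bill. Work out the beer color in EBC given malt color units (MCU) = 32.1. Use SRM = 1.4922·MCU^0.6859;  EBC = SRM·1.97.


SRM = 1.4922·32.1^0.6859 = 16.1116
EBC = 16.1116·1.97

31.7399 EBC


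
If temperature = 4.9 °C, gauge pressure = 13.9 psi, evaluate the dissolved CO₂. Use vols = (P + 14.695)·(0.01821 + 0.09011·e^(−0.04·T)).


vols = (13.9 + 14.695)·(0.01821 + 0.09011·e^(−0.04·4.9))

2.6388 volumes


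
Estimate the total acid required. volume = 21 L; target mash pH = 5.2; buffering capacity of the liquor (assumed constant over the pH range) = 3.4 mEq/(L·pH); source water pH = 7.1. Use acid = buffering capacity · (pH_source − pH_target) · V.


acid = 3.4 · (7.1 − 5.2) · 21

135.6600 mEq


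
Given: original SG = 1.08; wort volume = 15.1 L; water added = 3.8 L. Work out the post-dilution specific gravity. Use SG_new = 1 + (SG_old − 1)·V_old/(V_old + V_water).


pts = (1.08 − 1)·1000·15.1/(15.1 + 3.8) = 63.9153
SG_new = 1 + 63.9153/1000

1.0639


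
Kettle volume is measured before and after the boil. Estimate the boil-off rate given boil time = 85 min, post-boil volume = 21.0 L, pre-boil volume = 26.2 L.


rate = (V_pre − V_post) / (t_min/60)
rate = (26.2 − 21.0) / (85/60)

3.6706 L/hr


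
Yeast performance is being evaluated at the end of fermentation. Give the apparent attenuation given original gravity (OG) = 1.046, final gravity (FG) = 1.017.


AA = (OG − FG)/(OG − 1) · 100
AA = (1.046 − 1.017)/(1.046 − 1) · 100

63.0435 %


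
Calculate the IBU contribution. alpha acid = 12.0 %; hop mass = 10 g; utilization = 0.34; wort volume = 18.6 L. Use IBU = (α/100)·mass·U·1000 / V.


IBU = (12.0/100)·10·0.34·1000 / 18.6

21.9355 IBU


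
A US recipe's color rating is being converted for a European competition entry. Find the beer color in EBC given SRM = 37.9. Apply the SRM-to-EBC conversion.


EBC = SRM · 1.97
EBC = 37.9 · 1.97

74.6630 EBC


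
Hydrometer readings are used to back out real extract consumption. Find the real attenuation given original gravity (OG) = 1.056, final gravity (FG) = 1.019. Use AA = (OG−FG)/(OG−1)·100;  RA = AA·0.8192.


AA = (1.056 − 1.019)/(1.056 − 1)·100 = 66.0714
RA = 66.0714·0.8192

54.1257 %


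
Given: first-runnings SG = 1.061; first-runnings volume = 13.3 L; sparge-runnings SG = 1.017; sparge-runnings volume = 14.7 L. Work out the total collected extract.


total = Σ (SG_i − 1)·1000·V_i
first = (1.061 − 1)·1000·13.3 = 811.3000
sparge = (1.017 − 1)·1000·14.7 = 249.9000
total = 811.3000 + 249.9000

1061.2000 gravity·L


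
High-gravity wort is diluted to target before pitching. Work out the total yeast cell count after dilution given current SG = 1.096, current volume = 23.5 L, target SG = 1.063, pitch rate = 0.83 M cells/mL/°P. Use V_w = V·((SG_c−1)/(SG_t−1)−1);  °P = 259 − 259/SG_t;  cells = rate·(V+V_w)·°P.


V_w = 23.5·((1.096−1)/(1.063−1)−1) = 12.3095
V_final = 23.5 + 12.3095 = 35.8095
°P = 259 − 259/1.063 = 15.3500
cells = 0.83·35.8095·15.3500

456.2298 billion cells


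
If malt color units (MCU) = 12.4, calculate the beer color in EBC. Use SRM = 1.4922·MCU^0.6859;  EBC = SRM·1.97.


SRM = 1.4922·12.4^0.6859 = 8.3908
EBC = 8.3908·1.97

16.5299 EBC


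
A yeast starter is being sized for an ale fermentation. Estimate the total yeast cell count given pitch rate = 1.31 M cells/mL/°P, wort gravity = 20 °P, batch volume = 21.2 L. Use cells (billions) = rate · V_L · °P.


cells = 1.31 · 21.2 · 20

555.4400 billion cells


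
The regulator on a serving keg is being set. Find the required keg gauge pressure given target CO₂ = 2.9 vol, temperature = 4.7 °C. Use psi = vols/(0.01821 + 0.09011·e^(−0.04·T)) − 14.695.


psi = 2.9/(0.01821 + 0.09011·e^(−0.04·4.7)) − 14.695

16.5293 psi


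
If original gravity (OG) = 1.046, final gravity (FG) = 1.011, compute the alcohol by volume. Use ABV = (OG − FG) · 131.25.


ABV = (1.046 − 1.011) · 131.25

4.5938 % ABV


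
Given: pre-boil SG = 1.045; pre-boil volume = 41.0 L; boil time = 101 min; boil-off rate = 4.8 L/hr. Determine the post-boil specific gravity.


V_post = V_pre − rate·(t/60);  SG_post = 1 + (SG_pre−1)·V_pre/V_post
V_post = 41.0 − 4.8·(101/60) = 32.9200
SG_post = 1 + (1.045 − 1)·41.0/32.9200

1.0560


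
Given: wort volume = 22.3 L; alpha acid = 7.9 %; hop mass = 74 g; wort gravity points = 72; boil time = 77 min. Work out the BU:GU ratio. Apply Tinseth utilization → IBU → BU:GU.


U = 1.65·0.000125^(GP/1000)·(1−e^(−0.04t))/4.15;  IBU = (α/100)·m·U·1000/V;  BU:GU = IBU/GP
U = 1.65·0.000125^(72/1000)·(1−e^(−0.04·77))/4.15 = 0.1986
IBU = (7.9/100)·74·0.1986·1000/22.3 = 52.0636
BU:GU = 52.0636/72

0.7231


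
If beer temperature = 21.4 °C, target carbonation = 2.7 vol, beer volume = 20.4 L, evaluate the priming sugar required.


residual = 14.695·(0.01821 + 0.09011·e^(−0.04·T));  sugar = (target − residual)·4.0·V
residual = 14.695·(0.01821 + 0.09011·e^(−0.04·21.4)) = 0.8302
sugar = (2.7 − 0.8302)·4.0·20.4

152.5774 g


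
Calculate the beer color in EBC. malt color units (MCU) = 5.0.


SRM = 1.4922·MCU^0.6859;  EBC = SRM·1.97
SRM = 1.4922·5.0^0.6859 = 4.5004
EBC = 4.5004·1.97

8.8658 EBC


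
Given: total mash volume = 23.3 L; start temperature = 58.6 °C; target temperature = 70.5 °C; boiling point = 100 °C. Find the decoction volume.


V_dec = V_total·(T_target − T_start)/(T_boil − T_start)
V_dec = 23.3·(70.5 − 58.6)/(100 − 58.6)

6.6973 L


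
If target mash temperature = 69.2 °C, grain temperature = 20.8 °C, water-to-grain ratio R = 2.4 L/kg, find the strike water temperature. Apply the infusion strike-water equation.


T_strike = (0.41/R)·(T_mash − T_grain) + T_mash
T_strike = (0.41/2.4)·(69.2 − 20.8) + 69.2

77.4683 °C


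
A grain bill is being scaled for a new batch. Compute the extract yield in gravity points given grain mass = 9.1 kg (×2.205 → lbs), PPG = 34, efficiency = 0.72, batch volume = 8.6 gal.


points = lbs × PPG × eff / vol
lbs = 9.1 × 2.205 = 20.0655
points = 20.0655 × 34 × 0.72 / 8.6

57.1167 points


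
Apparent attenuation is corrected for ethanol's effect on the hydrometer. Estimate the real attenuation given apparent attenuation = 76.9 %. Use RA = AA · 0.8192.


RA = 76.9 · 0.8192

62.9965 %


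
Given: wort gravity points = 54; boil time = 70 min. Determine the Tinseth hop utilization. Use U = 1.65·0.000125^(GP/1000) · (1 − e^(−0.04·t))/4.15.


bigness = 1.65·0.000125^(54/1000) = 1.0156
boil_factor = (1 − e^(−0.04·70))/4.15 = 0.2263
U = 1.0156 · 0.2263

0.2298


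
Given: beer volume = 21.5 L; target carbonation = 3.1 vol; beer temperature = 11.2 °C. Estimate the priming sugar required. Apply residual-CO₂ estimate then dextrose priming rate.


residual = 14.695·(0.01821 + 0.09011·e^(−0.04·T));  sugar = (target − residual)·4.0·V
residual = 14.695·(0.01821 + 0.09011·e^(−0.04·11.2)) = 1.1136
sugar = (3.1 − 1.1136)·4.0·21.5

170.8294 g


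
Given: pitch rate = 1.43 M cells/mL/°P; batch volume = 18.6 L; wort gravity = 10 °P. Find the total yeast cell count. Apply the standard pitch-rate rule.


cells (billions) = rate · V_L · °P
cells = 1.43 · 18.6 · 10

265.9800 billion cells


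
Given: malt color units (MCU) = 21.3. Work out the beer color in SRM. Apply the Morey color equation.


SRM = 1.4922 · MCU^0.6859
SRM = 1.4922 · 21.3^0.6859

12.1608 SRM


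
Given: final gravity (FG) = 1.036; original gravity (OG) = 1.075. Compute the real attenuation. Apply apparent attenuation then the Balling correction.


AA = (OG−FG)/(OG−1)·100;  RA = AA·0.8192
AA = (1.075 − 1.036)/(1.075 − 1)·100 = 52.0000
RA = 52.0000·0.8192

42.5984 %


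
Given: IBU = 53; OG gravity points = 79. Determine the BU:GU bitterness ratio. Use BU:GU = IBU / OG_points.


BU:GU = 53 / 79

0.6709


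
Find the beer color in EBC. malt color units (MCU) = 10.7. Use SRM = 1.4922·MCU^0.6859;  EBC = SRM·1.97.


SRM = 1.4922·10.7^0.6859 = 7.5837
EBC = 7.5837·1.97

14.9399 EBC


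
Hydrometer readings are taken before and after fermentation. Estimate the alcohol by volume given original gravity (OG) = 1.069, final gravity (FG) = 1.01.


ABV = (OG − FG) · 131.25
ABV = (1.069 − 1.01) · 131.25

7.7437 % ABV


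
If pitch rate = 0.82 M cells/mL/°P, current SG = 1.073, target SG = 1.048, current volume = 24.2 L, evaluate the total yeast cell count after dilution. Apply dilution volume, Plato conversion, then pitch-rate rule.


V_w = V·((SG_c−1)/(SG_t−1)−1);  °P = 259 − 259/SG_t;  cells = rate·(V+V_w)·°P
V_w = 24.2·((1.073−1)/(1.048−1)−1) = 12.6042
V_final = 24.2 + 12.6042 = 36.8042
°P = 259 − 259/1.048 = 11.8626
cells = 0.82·36.8042·11.8626

358.0062 billion cells


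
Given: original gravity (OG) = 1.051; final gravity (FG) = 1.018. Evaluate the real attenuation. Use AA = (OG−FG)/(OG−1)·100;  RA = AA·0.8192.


AA = (1.051 − 1.018)/(1.051 − 1)·100 = 64.7059
RA = 64.7059·0.8192

53.0071 %


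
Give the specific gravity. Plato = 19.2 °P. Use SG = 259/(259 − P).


SG = 259/(259 − 19.2)

1.0801


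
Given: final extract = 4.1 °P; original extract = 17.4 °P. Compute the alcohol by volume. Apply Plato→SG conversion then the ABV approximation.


SG = 259/(259 − P);  ABV = (OG − FG)·131.25
OG = 259/(259 − 17.4) = 1.0720
FG = 259/(259 − 4.1) = 1.0161
ABV = (1.0720 − 1.0161)·131.25

7.3415 % ABV


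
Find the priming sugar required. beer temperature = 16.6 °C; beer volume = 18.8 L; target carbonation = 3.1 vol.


residual = 14.695·(0.01821 + 0.09011·e^(−0.04·T));  sugar = (target − residual)·4.0·V
residual = 14.695·(0.01821 + 0.09011·e^(−0.04·16.6)) = 0.9493
sugar = (3.1 − 0.9493)·4.0·18.8

161.7356 g


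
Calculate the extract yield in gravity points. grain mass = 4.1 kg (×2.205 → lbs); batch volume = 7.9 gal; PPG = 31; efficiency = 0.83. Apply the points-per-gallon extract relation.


points = lbs × PPG × eff / vol
lbs = 4.1 × 2.205 = 9.0405
points = 9.0405 × 31 × 0.83 / 7.9

29.4446 points


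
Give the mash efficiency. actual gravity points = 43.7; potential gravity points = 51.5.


efficiency = actual / potential × 100
efficiency = 43.7 / 51.5 × 100

84.8544 %


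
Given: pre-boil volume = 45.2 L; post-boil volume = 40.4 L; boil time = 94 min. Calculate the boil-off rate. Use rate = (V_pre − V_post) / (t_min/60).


rate = (45.2 − 40.4) / (94/60)

3.0638 L/hr


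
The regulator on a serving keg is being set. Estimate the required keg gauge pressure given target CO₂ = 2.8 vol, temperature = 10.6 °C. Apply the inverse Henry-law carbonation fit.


psi = vols/(0.01821 + 0.09011·e^(−0.04·T)) − 14.695
psi = 2.8/(0.01821 + 0.09011·e^(−0.04·10.6)) − 14.695

21.5838 psi


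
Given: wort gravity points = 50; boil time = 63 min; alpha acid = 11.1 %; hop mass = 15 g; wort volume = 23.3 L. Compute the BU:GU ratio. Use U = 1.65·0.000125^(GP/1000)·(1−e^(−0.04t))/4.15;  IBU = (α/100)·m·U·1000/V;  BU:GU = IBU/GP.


U = 1.65·0.000125^(50/1000)·(1−e^(−0.04·63))/4.15 = 0.2333
IBU = (11.1/100)·15·0.2333·1000/23.3 = 16.6690
BU:GU = 16.6690/50

0.3334


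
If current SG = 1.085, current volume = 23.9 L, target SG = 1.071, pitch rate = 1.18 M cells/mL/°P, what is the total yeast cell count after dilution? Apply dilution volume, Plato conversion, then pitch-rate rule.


V_w = V·((SG_c−1)/(SG_t−1)−1);  °P = 259 − 259/SG_t;  cells = rate·(V+V_w)·°P
V_w = 23.9·((1.085−1)/(1.071−1)−1) = 4.7127
V_final = 23.9 + 4.7127 = 28.6127
°P = 259 − 259/1.071 = 17.1699
cells = 1.18·28.6127·17.1699

579.7078 billion cells


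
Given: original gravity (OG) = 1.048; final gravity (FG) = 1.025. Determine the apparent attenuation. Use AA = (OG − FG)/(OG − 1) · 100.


AA = (1.048 − 1.025)/(1.048 − 1) · 100

47.9167 %


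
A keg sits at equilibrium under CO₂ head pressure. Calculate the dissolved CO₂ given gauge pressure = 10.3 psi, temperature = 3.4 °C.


vols = (P + 14.695)·(0.01821 + 0.09011·e^(−0.04·T))
vols = (10.3 + 14.695)·(0.01821 + 0.09011·e^(−0.04·3.4))

2.4211 volumes


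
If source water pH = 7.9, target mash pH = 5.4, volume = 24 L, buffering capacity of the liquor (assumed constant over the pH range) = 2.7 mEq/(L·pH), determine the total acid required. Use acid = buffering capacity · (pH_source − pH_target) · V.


acid = 2.7 · (7.9 − 5.4) · 24

162.0000 mEq


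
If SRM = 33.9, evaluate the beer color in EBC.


EBC = SRM · 1.97
EBC = 33.9 · 1.97

66.7830 EBC


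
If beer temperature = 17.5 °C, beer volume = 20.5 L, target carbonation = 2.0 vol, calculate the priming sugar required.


residual = 14.695·(0.01821 + 0.09011·e^(−0.04·T));  sugar = (target − residual)·4.0·V
residual = 14.695·(0.01821 + 0.09011·e^(−0.04·17.5)) = 0.9252
sugar = (2.0 − 0.9252)·4.0·20.5

88.1371 g


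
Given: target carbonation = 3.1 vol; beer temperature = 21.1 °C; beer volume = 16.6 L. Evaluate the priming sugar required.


residual = 14.695·(0.01821 + 0.09011·e^(−0.04·T));  sugar = (target − residual)·4.0·V
residual = 14.695·(0.01821 + 0.09011·e^(−0.04·21.1)) = 0.8370
sugar = (3.1 − 0.8370)·4.0·16.6

150.2652 g


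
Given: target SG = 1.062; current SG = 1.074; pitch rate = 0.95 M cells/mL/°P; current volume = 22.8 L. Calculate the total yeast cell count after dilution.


V_w = V·((SG_c−1)/(SG_t−1)−1);  °P = 259 − 259/SG_t;  cells = rate·(V+V_w)·°P
V_w = 22.8·((1.074−1)/(1.062−1)−1) = 4.4129
V_final = 22.8 + 4.4129 = 27.2129
°P = 259 − 259/1.062 = 15.1205
cells = 0.95·27.2129·15.1205

390.8998 billion cells


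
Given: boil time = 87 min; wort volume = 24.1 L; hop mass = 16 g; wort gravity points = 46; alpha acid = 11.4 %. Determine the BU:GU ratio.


U = 1.65·0.000125^(GP/1000)·(1−e^(−0.04t))/4.15;  IBU = (α/100)·m·U·1000/V;  BU:GU = IBU/GP
U = 1.65·0.000125^(46/1000)·(1−e^(−0.04·87))/4.15 = 0.2549
IBU = (11.4/100)·16·0.2549·1000/24.1 = 19.2891
BU:GU = 19.2891/46

0.4193


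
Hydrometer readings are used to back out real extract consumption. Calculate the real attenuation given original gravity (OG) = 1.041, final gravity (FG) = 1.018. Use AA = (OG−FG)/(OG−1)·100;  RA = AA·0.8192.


AA = (1.041 − 1.018)/(1.041 − 1)·100 = 56.0976
RA = 56.0976·0.8192

45.9551 %


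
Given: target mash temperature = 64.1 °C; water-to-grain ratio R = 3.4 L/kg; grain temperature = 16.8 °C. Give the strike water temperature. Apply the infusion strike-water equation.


T_strike = (0.41/R)·(T_mash − T_grain) + T_mash
T_strike = (0.41/3.4)·(64.1 − 16.8) + 64.1

69.8038 °C


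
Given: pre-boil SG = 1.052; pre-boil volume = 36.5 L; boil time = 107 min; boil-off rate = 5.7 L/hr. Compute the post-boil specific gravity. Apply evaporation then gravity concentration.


V_post = V_pre − rate·(t/60);  SG_post = 1 + (SG_pre−1)·V_pre/V_post
V_post = 36.5 − 5.7·(107/60) = 26.3350
SG_post = 1 + (1.052 − 1)·36.5/26.3350

1.0721


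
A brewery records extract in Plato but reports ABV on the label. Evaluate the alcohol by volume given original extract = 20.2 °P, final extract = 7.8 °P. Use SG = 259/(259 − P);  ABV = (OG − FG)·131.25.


OG = 259/(259 − 20.2) = 1.0846
FG = 259/(259 − 7.8) = 1.0311
ABV = (1.0846 − 1.0311)·131.25

7.0269 % ABV


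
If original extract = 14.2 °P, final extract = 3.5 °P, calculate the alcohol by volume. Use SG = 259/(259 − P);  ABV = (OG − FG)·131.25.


OG = 259/(259 − 14.2) = 1.0580
FG = 259/(259 − 3.5) = 1.0137
ABV = (1.0580 − 1.0137)·131.25

5.8154 % ABV


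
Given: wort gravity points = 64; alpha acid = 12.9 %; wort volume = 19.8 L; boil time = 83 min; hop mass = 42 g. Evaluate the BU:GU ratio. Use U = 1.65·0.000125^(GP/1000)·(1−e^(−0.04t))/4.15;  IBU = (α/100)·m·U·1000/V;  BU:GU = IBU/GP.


U = 1.65·0.000125^(64/1000)·(1−e^(−0.04·83))/4.15 = 0.2156
IBU = (12.9/100)·42·0.2156·1000/19.8 = 58.9957
BU:GU = 58.9957/64

0.9218


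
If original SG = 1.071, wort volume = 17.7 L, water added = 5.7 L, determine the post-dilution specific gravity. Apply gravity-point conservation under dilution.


SG_new = 1 + (SG_old − 1)·V_old/(V_old + V_water)
pts = (1.071 − 1)·1000·17.7/(17.7 + 5.7) = 53.7051
SG_new = 1 + 53.7051/1000

1.0537


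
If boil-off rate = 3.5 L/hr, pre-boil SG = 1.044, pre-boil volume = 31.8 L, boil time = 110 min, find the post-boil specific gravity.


V_post = V_pre − rate·(t/60);  SG_post = 1 + (SG_pre−1)·V_pre/V_post
V_post = 31.8 − 3.5·(110/60) = 25.3833
SG_post = 1 + (1.044 − 1)·31.8/25.3833

1.0551


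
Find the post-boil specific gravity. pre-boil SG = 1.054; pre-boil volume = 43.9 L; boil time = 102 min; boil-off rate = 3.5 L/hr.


V_post = V_pre − rate·(t/60);  SG_post = 1 + (SG_pre−1)·V_pre/V_post
V_post = 43.9 − 3.5·(102/60) = 37.9500
SG_post = 1 + (1.054 − 1)·43.9/37.9500

1.0625


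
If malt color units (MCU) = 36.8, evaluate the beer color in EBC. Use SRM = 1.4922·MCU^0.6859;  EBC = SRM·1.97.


SRM = 1.4922·36.8^0.6859 = 17.6947
EBC = 17.6947·1.97

34.8585 EBC


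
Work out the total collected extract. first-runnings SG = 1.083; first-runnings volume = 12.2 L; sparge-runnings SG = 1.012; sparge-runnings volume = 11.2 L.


total = Σ (SG_i − 1)·1000·V_i
first = (1.083 − 1)·1000·12.2 = 1012.6000
sparge = (1.012 − 1)·1000·11.2 = 134.4000
total = 1012.6000 + 134.4000

1147.0000 gravity·L


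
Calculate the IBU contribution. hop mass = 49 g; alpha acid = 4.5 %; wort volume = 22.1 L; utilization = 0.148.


IBU = (α/100)·mass·U·1000 / V
IBU = (4.5/100)·49·0.148·1000 / 22.1

14.7665 IBU


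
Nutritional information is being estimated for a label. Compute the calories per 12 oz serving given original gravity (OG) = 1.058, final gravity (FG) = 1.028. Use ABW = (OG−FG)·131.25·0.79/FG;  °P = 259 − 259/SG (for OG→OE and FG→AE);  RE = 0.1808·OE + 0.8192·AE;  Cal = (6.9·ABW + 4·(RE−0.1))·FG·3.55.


ABW = (1.058 − 1.028)·131.25·0.79/1.028 = 3.0259
OE = 259 − 259/1.058 = 14.1985 °P
AE = 259 − 259/1.028 = 7.0545 °P
RE = 0.1808·14.1985 + 0.8192·7.0545 = 8.3461 °P
Cal = (6.9·3.0259 + 4·(8.3461−0.1))·1.028·3.55

196.5682 kcal
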